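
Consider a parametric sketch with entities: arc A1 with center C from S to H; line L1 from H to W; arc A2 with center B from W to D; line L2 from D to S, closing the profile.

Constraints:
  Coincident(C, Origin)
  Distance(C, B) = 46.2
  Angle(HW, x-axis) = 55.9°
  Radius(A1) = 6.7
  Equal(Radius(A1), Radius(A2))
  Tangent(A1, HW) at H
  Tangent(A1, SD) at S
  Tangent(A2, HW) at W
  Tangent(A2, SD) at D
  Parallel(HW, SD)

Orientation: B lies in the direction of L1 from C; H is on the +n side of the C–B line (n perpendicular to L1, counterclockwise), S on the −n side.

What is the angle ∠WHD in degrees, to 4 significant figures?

16.17°

The slot axis is L1's direction at 55.9°, so u = (cos 55.9°, sin 55.9°) = (0.5606, 0.8281) and n = (−sin 55.9°, cos 55.9°) = (-0.8281, 0.5606). C is at the origin and B lies 46.2 along u from C, so B = 46.2·u = (25.90, 38.26). Tangency of A1 to both parallel lines with radius 6.7 puts H and S at C ± 6.7·n: H = (-5.548, 3.756), S = (5.548, -3.756). Equal radii place W and D the same way about B: W = B + 6.7·n = (20.35, 42.01), D = B − 6.7·n = (31.45, 34.50). Then cos ∠WHD = HW·HD / (|HW||HD|), giving 16.17°.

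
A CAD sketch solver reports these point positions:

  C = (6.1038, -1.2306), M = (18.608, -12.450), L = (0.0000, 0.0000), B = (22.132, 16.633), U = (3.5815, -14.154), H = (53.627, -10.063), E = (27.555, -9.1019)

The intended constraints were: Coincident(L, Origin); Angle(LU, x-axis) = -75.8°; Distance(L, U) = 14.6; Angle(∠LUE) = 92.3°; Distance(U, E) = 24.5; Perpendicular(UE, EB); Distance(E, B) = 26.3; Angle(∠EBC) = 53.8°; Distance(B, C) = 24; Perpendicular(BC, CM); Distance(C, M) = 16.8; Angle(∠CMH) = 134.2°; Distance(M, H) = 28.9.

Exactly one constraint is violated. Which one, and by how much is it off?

Distance(M, H) = 28.9 — off by 6.20.

L = (0.00, 0.00) ✓; LU at -75.80° ✓; |LU| = 14.60 ✓; ∠LUE = 92.30° ✓; |UE| = 24.50 ✓; ∠(UE, EB) = 90.00° ✓; |EB| = 26.30 ✓; ∠EBC = 53.80° ✓; |BC| = 24.00 ✓; ∠(BC, CM) = 90.00° ✓; |CM| = 16.80 ✓; ∠CMH = 134.2° ✓; |MH| = 35.10 ✗.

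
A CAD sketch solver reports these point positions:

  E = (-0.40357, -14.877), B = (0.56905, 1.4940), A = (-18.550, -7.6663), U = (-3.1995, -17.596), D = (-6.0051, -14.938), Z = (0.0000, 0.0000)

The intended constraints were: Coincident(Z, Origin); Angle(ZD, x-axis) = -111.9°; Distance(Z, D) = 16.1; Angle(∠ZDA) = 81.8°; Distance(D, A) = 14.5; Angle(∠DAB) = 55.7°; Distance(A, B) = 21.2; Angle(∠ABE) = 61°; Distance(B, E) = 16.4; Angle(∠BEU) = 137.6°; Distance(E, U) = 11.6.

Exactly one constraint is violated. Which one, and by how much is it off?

Distance(E, U) = 11.6 — off by 7.70.

Z = (0.00, 0.00) ✓; ZD at -111.9° ✓; |ZD| = 16.10 ✓; ∠ZDA = 81.80° ✓; |DA| = 14.50 ✓; ∠DAB = 55.70° ✓; |AB| = 21.20 ✓; ∠ABE = 61.00° ✓; |BE| = 16.40 ✓; ∠BEU = 137.6° ✓; |EU| = 3.900 ✗.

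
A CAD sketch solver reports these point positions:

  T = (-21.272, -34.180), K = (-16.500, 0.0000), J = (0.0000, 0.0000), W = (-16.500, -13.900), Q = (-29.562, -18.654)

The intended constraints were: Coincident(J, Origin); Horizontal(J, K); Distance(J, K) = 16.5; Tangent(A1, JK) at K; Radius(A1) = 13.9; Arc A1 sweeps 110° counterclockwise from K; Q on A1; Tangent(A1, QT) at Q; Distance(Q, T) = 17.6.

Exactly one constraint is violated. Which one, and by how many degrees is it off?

Tangent(A1, QT) at Q — off by 8.10°.

J = (0.00, 0.00) ✓; J.y = 0.00, K.y = 0.00 ✓; |JK| = 16.50 ✓; ∠(WK, KJ) = 90.00° ✓; |WK| = 13.90 ✓; bearing(W→Q) − bearing(W→K) = 110.0° ✓; |WQ| = 13.90 ✓; ∠(WQ, QT) = 81.90° ✗; |QT| = 17.60 ✓.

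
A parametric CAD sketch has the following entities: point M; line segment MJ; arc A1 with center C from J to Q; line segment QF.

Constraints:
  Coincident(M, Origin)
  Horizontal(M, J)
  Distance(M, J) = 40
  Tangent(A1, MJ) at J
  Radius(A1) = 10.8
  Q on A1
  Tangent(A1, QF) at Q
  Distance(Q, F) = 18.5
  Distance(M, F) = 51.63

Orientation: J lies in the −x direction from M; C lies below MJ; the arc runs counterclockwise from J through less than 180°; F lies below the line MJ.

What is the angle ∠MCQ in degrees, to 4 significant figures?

165.8°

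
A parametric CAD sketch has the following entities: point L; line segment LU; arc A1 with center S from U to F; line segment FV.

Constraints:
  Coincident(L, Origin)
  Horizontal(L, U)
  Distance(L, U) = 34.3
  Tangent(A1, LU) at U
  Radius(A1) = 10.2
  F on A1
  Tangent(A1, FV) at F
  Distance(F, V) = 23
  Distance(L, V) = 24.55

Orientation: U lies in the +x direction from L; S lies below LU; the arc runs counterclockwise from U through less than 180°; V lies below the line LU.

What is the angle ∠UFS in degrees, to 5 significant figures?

64.681°

L is at the origin; LU is horizontal with |LU| = 34.3 and U on the +x side, so U = (34.300, 0.0000). Since A1 is tangent to LU there, SU ⟂ LU, so S = U + (0, -10.2) = (34.300, -10.200). Since SF ⟂ FV (tangency), |SV| = √(10.2² + 23.0²) = 25.160 regardless of where F sits on A1. So V lies on both circle(L, 24.55) and circle(S, 25.160); the below-LU intersection is V = (11.827, -21.513). F is the foot of the tangent from V: F = (26.414, -3.7310).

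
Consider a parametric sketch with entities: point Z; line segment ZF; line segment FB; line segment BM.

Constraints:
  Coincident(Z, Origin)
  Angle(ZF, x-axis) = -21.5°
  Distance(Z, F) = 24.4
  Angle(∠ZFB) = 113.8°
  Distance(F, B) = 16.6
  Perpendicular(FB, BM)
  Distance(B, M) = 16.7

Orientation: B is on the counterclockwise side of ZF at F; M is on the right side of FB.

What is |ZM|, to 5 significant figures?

47.142

Z is at the origin; ZF runs at -21.5° with length 24.4, so F = 24.4·(cos -21.5°, sin -21.5°) = (22.702, -8.9426). ∠ZFB = 113.8°, so FB runs at -21.5° + (180° − 113.8°) = 44.700° from the x-axis; with |FB| = 16.6, B = F + 16.6·(cos 44.700°, sin 44.700°) = (34.501, 2.7337). FB is perpendicular to BM; with |BM| = 16.7 on the right of FB, M = B + 16.7·(0.70339, -0.71080) = (46.248, -9.1366). Then |ZM| = |M − Z| = 47.142.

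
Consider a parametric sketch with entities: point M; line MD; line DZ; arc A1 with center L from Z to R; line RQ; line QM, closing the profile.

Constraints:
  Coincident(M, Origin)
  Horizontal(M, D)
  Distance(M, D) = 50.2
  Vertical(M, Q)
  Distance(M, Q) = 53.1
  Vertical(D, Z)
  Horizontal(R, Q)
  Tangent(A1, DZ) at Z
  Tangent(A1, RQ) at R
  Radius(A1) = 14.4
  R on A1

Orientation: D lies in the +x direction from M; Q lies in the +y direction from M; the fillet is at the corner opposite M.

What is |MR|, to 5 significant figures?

64.041

The virtual corner opposite M is at (50.200, 53.100). A1 meets DZ tangentially, so LZ is at right angles to DZ and since A1 is tangent to RQ there, LR ⟂ RQ, with radius 14.4, so the center L sits 14.4 in from both sides at L = (35.800, 38.700). That places the tangent points at Z = (50.200, 38.700) on DZ and R = (35.800, 53.100) on RQ. Then |MR| = |R − M| = 64.041.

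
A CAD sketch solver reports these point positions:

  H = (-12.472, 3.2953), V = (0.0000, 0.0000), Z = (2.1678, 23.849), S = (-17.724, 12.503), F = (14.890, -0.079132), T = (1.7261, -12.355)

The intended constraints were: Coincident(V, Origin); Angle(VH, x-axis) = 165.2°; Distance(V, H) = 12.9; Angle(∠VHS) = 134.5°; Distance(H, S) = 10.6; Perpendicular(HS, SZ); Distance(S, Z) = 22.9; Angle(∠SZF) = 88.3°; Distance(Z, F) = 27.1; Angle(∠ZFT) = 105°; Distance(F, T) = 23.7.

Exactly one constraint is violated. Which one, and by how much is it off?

Distance(F, T) = 23.7 — off by 5.70.

V = (0.00, 0.00) ✓; VH at 165.2° ✓; |VH| = 12.90 ✓; ∠VHS = 134.5° ✓; |HS| = 10.60 ✓; ∠(HS, SZ) = 90.00° ✓; |SZ| = 22.90 ✓; ∠SZF = 88.30° ✓; |ZF| = 27.10 ✓; ∠ZFT = 105.0° ✓; |FT| = 18.00 ✗.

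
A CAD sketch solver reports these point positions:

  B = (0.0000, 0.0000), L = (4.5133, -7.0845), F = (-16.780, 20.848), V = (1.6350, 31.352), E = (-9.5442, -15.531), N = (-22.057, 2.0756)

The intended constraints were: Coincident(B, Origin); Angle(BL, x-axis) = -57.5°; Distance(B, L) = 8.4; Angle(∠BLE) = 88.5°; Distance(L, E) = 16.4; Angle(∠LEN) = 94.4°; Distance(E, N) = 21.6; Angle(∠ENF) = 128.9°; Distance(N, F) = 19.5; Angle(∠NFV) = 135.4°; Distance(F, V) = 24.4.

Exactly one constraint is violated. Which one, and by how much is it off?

Distance(F, V) = 24.4 — off by 3.20.

B = (0.00, 0.00) ✓; BL at -57.50° ✓; |BL| = 8.400 ✓; ∠BLE = 88.50° ✓; |LE| = 16.40 ✓; ∠LEN = 94.40° ✓; |EN| = 21.60 ✓; ∠ENF = 128.9° ✓; |NF| = 19.50 ✓; ∠NFV = 135.4° ✓; |FV| = 21.20 ✗.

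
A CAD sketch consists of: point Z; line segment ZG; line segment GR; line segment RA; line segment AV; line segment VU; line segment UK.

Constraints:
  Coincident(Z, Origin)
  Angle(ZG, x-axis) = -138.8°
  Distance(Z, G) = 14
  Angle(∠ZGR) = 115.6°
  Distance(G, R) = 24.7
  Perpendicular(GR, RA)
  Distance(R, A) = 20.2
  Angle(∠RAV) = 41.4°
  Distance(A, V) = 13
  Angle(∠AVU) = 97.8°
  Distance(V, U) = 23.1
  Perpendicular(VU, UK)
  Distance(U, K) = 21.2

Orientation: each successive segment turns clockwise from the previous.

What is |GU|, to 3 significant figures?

32.0

∠RAV = 41.4° gives AV at -71.8° from the x-axis; with |AV| = 13.0, V = (-21.2, 6.73). ∠AVU = 97.8° gives VU at -154° from the x-axis; with |VU| = 23.1, U = (-42.0, -3.40). Then |GU| = |U − G| = 32.0.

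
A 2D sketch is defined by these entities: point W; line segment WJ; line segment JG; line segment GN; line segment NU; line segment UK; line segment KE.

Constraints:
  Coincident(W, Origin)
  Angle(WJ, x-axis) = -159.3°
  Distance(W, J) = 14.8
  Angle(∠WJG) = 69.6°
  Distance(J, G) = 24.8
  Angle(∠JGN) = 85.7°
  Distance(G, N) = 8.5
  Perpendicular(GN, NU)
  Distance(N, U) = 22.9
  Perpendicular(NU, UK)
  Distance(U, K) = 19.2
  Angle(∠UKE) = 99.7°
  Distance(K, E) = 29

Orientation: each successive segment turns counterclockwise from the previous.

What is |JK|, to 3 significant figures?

12.7

W is at the origin; WJ runs at -159.3° with length 14.8, so J = (-13.8, -5.23). ∠WJG = 69.6° gives JG at -48.9° from the x-axis; with |JG| = 24.8, G = (2.46, -23.9). ∠JGN = 85.7° gives GN at 45.4° from the x-axis; with |GN| = 8.5, N = (8.43, -17.9). The perpendicularity gives NU at right angles to GN, so NU runs at 135°; with |NU| = 22.9, U = (-7.88, -1.79). NU ⟂ UK, so UK runs at -135°; with |UK| = 19.2, K = (-21.4, -15.5). Then |JK| = |K − J| = 12.7.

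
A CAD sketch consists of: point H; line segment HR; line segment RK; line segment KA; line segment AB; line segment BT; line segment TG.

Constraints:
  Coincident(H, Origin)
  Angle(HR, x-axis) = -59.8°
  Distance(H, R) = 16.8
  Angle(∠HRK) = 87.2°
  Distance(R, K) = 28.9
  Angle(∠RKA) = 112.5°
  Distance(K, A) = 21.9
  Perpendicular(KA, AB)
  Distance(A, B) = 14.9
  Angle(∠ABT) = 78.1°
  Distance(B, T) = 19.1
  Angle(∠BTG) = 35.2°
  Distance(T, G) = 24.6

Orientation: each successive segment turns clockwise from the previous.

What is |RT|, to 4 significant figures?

21.24

The perpendicularity gives AB at right angles to KA, so AB runs at 49.90°; with |AB| = 14.9, B = (-24.36, -2.316). ∠ABT = 78.1° gives BT at -52.00° from the x-axis; with |BT| = 19.1, T = (-12.60, -17.37). Then |RT| = |T − R| = 21.24.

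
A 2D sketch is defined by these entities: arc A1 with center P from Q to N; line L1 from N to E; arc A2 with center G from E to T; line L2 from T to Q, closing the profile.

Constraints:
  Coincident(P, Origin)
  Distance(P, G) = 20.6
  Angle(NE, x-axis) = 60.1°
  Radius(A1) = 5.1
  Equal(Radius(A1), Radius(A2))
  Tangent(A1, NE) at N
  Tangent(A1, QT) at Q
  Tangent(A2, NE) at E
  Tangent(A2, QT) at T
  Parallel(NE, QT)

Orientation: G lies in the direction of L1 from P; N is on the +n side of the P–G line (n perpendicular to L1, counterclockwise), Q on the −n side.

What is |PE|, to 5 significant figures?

21.222

Tangency of A1 to both parallel lines with radius 5.1 puts N and Q at P ± 5.1·n: N = (-4.4212, 2.5423), Q = (4.4212, -2.5423). Equal radii place E and T the same way about G: E = G + 5.1·n = (5.8477, 20.400), T = G − 5.1·n = (14.690, 15.316). Then |PE| = |E − P| = 21.222.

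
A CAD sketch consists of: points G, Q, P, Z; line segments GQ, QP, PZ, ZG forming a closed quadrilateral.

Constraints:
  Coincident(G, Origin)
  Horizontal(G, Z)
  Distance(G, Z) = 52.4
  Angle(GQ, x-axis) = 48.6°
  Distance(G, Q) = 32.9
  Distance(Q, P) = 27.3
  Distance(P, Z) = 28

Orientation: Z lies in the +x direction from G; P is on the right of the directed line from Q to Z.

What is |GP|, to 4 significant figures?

24.64

G is at the origin; G and Z share the same y with |GZ| = 52.4 and Z in +x, so Z = (52.4, 0). GQ runs at 48.6° with |GQ| = 32.9, so Q = (21.76, 24.68). P is determined by |QP| = 27.3 and |PZ| = 28.0 together: it lies at the intersection of circle(Q, 27.3) and circle(Z, 28.0). With |QZ| = 39.34, the foot of the radical line on QZ is 19.18 from Q and the perpendicular offset is √(27.3² − 19.18²) = 19.43. Taking the right-of-QZ solution: P = (24.51, -2.482).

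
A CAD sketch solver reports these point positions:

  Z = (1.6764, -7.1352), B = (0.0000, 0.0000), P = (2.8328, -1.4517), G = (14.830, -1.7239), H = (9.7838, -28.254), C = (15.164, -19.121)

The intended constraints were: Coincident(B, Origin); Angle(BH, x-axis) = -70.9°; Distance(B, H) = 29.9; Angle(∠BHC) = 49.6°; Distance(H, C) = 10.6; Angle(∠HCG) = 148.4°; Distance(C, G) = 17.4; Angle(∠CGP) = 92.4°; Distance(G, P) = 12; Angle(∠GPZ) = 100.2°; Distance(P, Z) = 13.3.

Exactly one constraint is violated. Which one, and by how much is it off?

Distance(P, Z) = 13.3 — off by 7.50.

B = (0.00, 0.00) ✓; BH at -70.90° ✓; |BH| = 29.90 ✓; ∠BHC = 49.60° ✓; |HC| = 10.60 ✓; ∠HCG = 148.4° ✓; |CG| = 17.40 ✓; ∠CGP = 92.40° ✓; |GP| = 12.00 ✓; ∠GPZ = 100.2° ✓; |PZ| = 5.800 ✗.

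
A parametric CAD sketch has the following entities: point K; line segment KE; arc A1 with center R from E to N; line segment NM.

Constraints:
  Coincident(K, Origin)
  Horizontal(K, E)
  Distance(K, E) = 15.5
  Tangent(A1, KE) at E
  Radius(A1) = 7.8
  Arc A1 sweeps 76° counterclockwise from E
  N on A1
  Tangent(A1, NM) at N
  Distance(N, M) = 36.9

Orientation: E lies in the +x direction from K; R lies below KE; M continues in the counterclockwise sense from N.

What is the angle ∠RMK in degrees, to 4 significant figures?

24.57°

K is at the origin; K and E share the same y with |KE| = 15.5 and E on the +x side, so E = (15.50, 0.000). The tangent condition forces RE to be normal to KE, so R = E + (0, -7.8) = (15.50, -7.800). On A1, E sits at bearing 90° from R; a 76° counterclockwise sweep puts N at bearing 166°, so N = R + 7.8·(cos 166°, sin 166°) = (7.932, -5.913). A1 meets NM tangentially, so RN is at right angles to NM, so NM runs along (−sin 166°, cos 166°); with |NM| = 36.9, M = (-0.9952, -41.72). Then cos ∠RMK = MR·MK / (|MR||MK|), giving 24.57°.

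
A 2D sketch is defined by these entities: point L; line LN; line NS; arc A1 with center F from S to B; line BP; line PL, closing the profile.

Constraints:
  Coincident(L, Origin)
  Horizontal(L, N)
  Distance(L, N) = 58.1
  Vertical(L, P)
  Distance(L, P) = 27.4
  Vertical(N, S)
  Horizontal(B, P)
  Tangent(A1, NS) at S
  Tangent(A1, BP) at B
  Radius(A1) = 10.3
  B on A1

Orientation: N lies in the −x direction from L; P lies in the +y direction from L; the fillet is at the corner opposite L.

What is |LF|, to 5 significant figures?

50.767

L is at the origin; L and N share the same y with |LN| = 58.1 and N on the −x side, so N = (-58.100, 0.0000). LP is vertical with |LP| = 27.4 and P on the +y side, so P = (0.0000, 27.400). The virtual corner opposite L is at (-58.100, 27.400). Tangency of A1 to NS means the radius FS is perpendicular to NS and A1 meets BP tangentially, so FB is at right angles to BP, with radius 10.3, so the center F sits 10.3 in from both sides at F = (-47.800, 17.100). Then |LF| = |F − L| = 50.767.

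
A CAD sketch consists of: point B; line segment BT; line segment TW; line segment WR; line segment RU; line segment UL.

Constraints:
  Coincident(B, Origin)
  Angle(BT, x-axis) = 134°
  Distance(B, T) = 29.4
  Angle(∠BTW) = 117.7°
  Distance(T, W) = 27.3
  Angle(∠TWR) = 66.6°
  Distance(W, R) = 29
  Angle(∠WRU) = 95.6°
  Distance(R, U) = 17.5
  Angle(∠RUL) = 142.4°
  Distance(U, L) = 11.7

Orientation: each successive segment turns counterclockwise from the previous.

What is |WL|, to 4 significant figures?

36.72

∠WRU = 95.6° gives RU at 34.10° from the x-axis; with |RU| = 17.5, U = (-13.61, 0.9850). ∠RUL = 142.4° gives UL at 71.70° from the x-axis; with |UL| = 11.7, L = (-9.937, 12.09). Then |WL| = |L − W| = 36.72.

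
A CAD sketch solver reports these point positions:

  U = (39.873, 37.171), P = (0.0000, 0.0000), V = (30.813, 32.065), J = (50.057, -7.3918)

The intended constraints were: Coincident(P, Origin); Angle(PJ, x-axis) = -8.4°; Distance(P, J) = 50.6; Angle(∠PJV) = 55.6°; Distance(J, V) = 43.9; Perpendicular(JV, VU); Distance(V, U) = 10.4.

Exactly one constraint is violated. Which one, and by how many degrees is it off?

Perpendicular(JV, VU) — off by 3.41°.

P = (0.00, 0.00) ✓; PJ at -8.400° ✓; |PJ| = 50.60 ✓; ∠PJV = 55.60° ✓; |JV| = 43.90 ✓; ∠(JV, VU) = 86.59° ✗; |VU| = 10.40 ✓.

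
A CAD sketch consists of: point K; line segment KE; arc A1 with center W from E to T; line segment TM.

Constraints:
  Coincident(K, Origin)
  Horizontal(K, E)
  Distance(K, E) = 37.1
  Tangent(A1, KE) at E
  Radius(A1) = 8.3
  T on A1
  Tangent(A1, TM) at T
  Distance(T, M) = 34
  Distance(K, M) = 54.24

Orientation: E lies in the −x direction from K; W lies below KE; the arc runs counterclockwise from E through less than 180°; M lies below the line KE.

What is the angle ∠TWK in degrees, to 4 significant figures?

172.1°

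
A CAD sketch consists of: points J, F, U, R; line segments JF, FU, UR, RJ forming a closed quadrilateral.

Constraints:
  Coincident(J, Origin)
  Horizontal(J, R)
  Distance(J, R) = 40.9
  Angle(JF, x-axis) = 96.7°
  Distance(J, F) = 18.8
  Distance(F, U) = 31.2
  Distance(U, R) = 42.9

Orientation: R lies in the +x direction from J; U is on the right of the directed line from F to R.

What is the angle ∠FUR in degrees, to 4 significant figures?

76.87°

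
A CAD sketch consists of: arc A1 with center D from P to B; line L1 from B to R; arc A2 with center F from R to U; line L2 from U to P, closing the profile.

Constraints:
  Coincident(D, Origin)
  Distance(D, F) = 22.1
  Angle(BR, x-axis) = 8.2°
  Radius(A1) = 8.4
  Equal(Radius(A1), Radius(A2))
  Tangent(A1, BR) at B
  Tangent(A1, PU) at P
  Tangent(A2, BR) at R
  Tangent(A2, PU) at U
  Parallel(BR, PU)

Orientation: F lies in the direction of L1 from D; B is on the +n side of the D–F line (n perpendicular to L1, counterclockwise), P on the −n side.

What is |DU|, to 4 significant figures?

23.64

Tangency of A1 to both parallel lines with radius 8.4 puts B and P at D ± 8.4·n: B = (-1.198, 8.314), P = (1.198, -8.314). Equal radii place R and U the same way about F: R = F + 8.4·n = (20.68, 11.47), U = F − 8.4·n = (23.07, -5.162). Then |DU| = |U − D| = 23.64.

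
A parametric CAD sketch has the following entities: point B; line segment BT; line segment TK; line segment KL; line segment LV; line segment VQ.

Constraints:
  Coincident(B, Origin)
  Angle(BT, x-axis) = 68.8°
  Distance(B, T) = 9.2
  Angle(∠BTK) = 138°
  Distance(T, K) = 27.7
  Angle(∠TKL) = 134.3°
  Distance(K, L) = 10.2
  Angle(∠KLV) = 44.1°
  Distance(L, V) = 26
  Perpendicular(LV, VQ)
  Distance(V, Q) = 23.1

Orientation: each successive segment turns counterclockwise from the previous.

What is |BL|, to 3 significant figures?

41.7

B is at the origin; BT runs at 68.8° with length 9.2, so T = (3.33, 8.58). ∠BTK = 138.0° gives TK at 111° from the x-axis; with |TK| = 27.7, K = (-6.51, 34.5). ∠TKL = 134.3° gives KL at 156° from the x-axis; with |KL| = 10.2, L = (-15.9, 38.5). Then |BL| = |L − B| = 41.7.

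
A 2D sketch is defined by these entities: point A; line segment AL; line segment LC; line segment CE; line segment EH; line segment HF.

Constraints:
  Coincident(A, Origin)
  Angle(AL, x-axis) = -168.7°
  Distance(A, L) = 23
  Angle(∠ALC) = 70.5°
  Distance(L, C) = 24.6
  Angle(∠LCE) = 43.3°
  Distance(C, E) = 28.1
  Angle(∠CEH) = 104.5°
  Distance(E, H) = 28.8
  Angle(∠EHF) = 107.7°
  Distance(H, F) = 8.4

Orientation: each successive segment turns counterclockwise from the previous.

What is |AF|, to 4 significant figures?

36.55

A is at the origin; AL runs at -168.7° with length 23.0, so L = (-22.55, -4.507). ∠ALC = 70.5° gives LC at -59.20° from the x-axis; with |LC| = 24.6, C = (-9.958, -25.64). ∠LCE = 43.3° gives CE at 77.50° from the x-axis; with |CE| = 28.1, E = (-3.876, 1.797). ∠CEH = 104.5° gives EH at 153.0° from the x-axis; with |EH| = 28.8, H = (-29.54, 14.87). ∠EHF = 107.7° gives HF at -134.7° from the x-axis; with |HF| = 8.4, F = (-35.45, 8.901). Then |AF| = |F − A| = 36.55.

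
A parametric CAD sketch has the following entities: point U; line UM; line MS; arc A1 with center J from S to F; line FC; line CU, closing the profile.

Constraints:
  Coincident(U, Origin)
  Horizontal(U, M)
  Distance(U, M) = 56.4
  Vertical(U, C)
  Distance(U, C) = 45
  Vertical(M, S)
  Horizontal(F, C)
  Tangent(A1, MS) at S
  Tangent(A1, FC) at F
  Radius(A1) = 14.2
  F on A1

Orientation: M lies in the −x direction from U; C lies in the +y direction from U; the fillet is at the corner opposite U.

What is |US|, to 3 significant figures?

64.3

U is at the origin; UM is horizontal with |UM| = 56.4 and M on the −x side, so M = (-56.4, 0.00). U and C share the same x with |UC| = 45.0 and C on the +y side, so C = (0.00, 45.0). The virtual corner opposite U is at (-56.4, 45.0). Since A1 is tangent to MS there, JS ⟂ MS and the tangent condition forces JF to be normal to FC, with radius 14.2, so the center J sits 14.2 in from both sides at J = (-42.2, 30.8). That places the tangent points at S = (-56.4, 30.8) on MS and F = (-42.2, 45.0) on FC. Then |US| = |S − U| = 64.3.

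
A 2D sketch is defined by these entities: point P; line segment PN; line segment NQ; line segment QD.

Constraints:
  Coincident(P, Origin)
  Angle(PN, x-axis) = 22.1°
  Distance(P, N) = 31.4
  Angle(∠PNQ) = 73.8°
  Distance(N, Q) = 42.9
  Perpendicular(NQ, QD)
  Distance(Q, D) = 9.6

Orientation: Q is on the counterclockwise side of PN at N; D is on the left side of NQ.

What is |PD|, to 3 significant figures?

39.8

P is at the origin; PN runs at 22.1° with length 31.4, so N = 31.4·(cos 22.1°, sin 22.1°) = (29.1, 11.8). ∠PNQ = 73.8°, so NQ runs at 22.1° + (180° − 73.8°) = 128° from the x-axis; with |NQ| = 42.9, Q = N + 42.9·(cos 128°, sin 128°) = (2.50, 45.5). NQ ⟂ QD; with |QD| = 9.6 on the left of NQ, D = Q + 9.6·(-0.785, -0.620) = (-5.03, 39.5). Then |PD| = |D − P| = 39.8.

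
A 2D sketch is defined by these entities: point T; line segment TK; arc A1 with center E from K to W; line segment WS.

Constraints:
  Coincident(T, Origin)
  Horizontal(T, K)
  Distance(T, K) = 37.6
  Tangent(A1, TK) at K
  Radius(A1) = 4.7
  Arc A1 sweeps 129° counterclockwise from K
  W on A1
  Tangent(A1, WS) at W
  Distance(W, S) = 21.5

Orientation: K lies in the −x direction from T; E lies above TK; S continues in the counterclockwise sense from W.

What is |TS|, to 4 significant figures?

53.37

T is at the origin; TK is horizontal with |TK| = 37.6 and K on the −x side, so K = (-37.60, 0.000). The tangent condition forces EK to be normal to TK, so E = K + (0, 4.7) = (-37.60, 4.700). On A1, K sits at bearing -90° from E; a 129° counterclockwise sweep puts W at bearing 39°, so W = E + 4.7·(cos 39°, sin 39°) = (-33.95, 7.658). The tangent condition forces EW to be normal to WS, so WS runs along (−sin 39°, cos 39°); with |WS| = 21.5, S = (-47.48, 24.37). Then |TS| = |S − T| = 53.37.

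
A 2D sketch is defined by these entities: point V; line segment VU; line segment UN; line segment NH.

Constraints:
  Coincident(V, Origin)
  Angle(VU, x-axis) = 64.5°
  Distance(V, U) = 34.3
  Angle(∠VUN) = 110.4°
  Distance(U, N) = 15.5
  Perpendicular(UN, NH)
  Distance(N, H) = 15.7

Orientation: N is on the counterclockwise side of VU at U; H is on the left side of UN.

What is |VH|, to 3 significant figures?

32.0

∠VUN = 110.4°, so UN runs at 64.5° + (180° − 110.4°) = 134° from the x-axis; with |UN| = 15.5, N = U + 15.5·(cos 134°, sin 134°) = (3.98, 42.1). UN is perpendicular to NH; with |NH| = 15.7 on the left of UN, H = N + 15.7·(-0.718, -0.696) = (-7.29, 31.2). Then |VH| = |H − V| = 32.0.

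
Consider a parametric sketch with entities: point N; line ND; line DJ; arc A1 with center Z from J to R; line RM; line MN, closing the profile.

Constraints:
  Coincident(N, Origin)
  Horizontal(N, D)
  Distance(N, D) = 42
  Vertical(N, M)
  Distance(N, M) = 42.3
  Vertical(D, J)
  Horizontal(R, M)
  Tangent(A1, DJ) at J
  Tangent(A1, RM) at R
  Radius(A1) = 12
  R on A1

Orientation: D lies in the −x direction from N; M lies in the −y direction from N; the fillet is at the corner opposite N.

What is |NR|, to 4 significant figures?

51.86

N is at the origin; ND is horizontal with |ND| = 42.0 and D on the −x side, so D = (-42.00, 0.000). NM is vertical with |NM| = 42.3 and M on the −y side, so M = (0.000, -42.30). The virtual corner opposite N is at (-42.00, -42.30). A1 meets DJ tangentially, so ZJ is at right angles to DJ and tangency of A1 to RM means the radius ZR is perpendicular to RM, with radius 12.0, so the center Z sits 12.0 in from both sides at Z = (-30.00, -30.30). That places the tangent points at J = (-42.00, -30.30) on DJ and R = (-30.00, -42.30) on RM. Then |NR| = |R − N| = 51.86.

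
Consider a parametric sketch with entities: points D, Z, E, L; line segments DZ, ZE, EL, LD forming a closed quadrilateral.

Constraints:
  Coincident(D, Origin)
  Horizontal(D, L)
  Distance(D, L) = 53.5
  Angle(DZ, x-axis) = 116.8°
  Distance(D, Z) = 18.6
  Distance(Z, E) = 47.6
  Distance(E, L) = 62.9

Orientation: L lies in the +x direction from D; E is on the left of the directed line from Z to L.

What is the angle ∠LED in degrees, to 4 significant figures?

52.36°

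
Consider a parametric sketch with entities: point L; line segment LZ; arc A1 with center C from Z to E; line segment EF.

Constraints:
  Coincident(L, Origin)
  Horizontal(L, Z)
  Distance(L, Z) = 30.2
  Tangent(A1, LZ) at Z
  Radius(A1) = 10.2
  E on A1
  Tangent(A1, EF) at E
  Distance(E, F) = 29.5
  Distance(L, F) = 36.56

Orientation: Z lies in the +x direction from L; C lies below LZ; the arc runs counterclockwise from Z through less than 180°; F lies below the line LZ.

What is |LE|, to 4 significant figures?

21.68

Checks: |CE| = 10.20 ✓; ∠(CE, EF) = 90.00° ✓; |EF| = 29.50 ✓; |LF| = 36.56 ✓.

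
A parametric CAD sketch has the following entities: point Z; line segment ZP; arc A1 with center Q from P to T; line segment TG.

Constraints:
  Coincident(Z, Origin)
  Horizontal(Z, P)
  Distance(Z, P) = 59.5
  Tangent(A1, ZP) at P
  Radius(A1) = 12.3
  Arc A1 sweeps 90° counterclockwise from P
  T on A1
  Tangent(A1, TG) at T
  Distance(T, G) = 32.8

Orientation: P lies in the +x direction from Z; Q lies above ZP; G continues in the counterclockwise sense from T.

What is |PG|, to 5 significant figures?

46.747

Z is at the origin; Z and P share the same y with |ZP| = 59.5 and P on the +x side, so P = (59.500, 0.0000). A1 meets ZP tangentially, so QP is at right angles to ZP, so Q = P + (0, 12.3) = (59.500, 12.300). On A1, P sits at bearing -90° from Q; a 90° counterclockwise sweep puts T at bearing 0°, so T = Q + 12.3·(cos 0°, sin 0°) = (71.800, 12.300). Tangency of A1 to TG means the radius QT is perpendicular to TG, so TG runs along (−sin 0°, cos 0°); with |TG| = 32.8, G = (71.800, 45.100). Then |PG| = |G − P| = 46.747.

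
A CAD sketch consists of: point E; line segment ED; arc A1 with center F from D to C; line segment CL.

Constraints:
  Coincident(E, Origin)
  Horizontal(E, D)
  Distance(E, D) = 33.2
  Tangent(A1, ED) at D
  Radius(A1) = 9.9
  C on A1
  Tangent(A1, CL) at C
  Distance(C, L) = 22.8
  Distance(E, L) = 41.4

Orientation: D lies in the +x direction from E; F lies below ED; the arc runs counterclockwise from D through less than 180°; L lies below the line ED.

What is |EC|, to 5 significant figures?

25.567

E is at the origin; ED is horizontal with |ED| = 33.2 and D on the +x side, so D = (33.200, 0.0000). Since A1 is tangent to ED there, FD ⟂ ED, so F = D + (0, -9.9) = (33.200, -9.9000). Since FC ⟂ CL (tangency), |FL| = √(9.9² + 22.8²) = 24.857 regardless of where C sits on A1. So L lies on both circle(E, 41.4) and circle(F, 24.857); the below-ED intersection is L = (24.670, -33.247). C is the foot of the tangent from L: C = (23.317, -10.487).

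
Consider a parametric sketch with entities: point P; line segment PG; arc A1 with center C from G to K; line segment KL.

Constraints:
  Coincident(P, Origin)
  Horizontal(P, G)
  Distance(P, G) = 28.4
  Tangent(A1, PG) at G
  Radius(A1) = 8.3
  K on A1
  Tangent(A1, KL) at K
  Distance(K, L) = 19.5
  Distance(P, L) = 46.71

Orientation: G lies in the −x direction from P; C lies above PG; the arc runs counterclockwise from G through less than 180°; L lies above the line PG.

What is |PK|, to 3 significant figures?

27.3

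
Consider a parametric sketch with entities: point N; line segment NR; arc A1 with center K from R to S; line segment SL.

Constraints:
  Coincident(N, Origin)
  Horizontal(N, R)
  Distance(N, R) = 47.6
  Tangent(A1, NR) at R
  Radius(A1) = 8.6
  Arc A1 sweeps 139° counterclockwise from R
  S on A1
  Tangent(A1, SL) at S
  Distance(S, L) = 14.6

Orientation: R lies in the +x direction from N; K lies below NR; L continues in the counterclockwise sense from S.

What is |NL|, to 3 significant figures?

58.4

On A1, R sits at bearing 90° from K; a 139° counterclockwise sweep puts S at bearing 229°, so S = K + 8.6·(cos 229°, sin 229°) = (42.0, -15.1). The tangent condition forces KS to be normal to SL, so SL runs along (−sin 229°, cos 229°); with |SL| = 14.6, L = (53.0, -24.7). Then |NL| = |L − N| = 58.4.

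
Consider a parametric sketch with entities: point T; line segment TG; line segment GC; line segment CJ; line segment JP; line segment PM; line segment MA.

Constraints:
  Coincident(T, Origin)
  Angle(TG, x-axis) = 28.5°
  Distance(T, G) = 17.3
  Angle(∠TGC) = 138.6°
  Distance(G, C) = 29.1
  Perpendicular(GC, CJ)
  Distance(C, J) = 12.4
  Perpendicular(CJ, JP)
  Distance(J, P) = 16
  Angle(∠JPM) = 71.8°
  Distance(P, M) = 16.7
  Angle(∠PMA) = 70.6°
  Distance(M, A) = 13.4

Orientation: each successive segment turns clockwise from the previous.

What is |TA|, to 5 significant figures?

42.446

T is at the origin; TG runs at 28.5° with length 17.3, so G = (15.204, 8.2548). ∠TGC = 138.6° gives GC at -12.900° from the x-axis; with |GC| = 29.1, C = (43.569, 1.7583). GC is perpendicular to CJ, so CJ runs at -102.90°; with |CJ| = 12.4, J = (40.801, -10.329). The perpendicularity gives JP at right angles to CJ, so JP runs at 167.10°; with |JP| = 16.0, P = (25.205, -6.7568). ∠JPM = 71.8° gives PM at 58.900° from the x-axis; with |PM| = 16.7, M = (33.831, 7.5429). ∠PMA = 70.6° gives MA at -50.500° from the x-axis; with |MA| = 13.4, A = (42.354, -2.7969). Then |TA| = |A − T| = 42.446.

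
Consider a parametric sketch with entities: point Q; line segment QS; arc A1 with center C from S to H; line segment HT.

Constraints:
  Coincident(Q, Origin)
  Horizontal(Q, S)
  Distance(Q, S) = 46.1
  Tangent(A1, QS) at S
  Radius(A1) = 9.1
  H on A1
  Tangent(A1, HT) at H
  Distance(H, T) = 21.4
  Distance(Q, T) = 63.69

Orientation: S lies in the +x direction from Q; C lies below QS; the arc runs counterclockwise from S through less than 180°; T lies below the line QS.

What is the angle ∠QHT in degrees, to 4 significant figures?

160.3°

Checks: Q.y = 0.00, S.y = 0.00 ✓; ∠(CS, SQ) = 90.00° ✓; |CH| = 9.100 ✓; ∠(CH, HT) = 90.00° ✓; |HT| = 21.40 ✓; |QT| = 63.69 ✓.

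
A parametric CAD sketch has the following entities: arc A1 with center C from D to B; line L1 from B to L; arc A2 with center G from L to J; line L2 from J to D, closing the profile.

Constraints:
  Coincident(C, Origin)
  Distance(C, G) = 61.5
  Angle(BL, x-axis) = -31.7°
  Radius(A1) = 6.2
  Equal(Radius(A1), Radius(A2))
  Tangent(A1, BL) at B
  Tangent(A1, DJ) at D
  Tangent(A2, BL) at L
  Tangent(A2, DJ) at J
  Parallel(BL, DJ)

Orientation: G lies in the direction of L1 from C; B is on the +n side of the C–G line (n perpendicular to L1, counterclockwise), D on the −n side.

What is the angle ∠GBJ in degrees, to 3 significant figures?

5.64°

Tangency of A1 to both parallel lines with radius 6.2 puts B and D at C ± 6.2·n: B = (3.26, 5.28), D = (-3.26, -5.28). Equal radii place L and J the same way about G: L = G + 6.2·n = (55.6, -27.0), J = G − 6.2·n = (49.1, -37.6). Then cos ∠GBJ = BG·BJ / (|BG||BJ|), giving 5.64°.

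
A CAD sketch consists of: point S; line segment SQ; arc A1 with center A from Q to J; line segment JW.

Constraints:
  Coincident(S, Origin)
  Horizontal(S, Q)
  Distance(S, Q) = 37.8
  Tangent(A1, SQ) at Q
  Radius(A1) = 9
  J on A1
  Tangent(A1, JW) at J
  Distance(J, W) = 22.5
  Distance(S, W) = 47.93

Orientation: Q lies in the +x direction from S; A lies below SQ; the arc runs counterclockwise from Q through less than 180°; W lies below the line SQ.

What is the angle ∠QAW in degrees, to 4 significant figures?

172.7°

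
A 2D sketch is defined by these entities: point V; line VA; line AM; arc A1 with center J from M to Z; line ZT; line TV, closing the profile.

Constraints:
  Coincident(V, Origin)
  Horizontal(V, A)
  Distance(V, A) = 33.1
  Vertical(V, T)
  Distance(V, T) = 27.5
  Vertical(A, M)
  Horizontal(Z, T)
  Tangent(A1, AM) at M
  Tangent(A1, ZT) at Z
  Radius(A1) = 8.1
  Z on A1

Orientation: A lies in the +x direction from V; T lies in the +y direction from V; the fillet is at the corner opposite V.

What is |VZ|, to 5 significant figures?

37.165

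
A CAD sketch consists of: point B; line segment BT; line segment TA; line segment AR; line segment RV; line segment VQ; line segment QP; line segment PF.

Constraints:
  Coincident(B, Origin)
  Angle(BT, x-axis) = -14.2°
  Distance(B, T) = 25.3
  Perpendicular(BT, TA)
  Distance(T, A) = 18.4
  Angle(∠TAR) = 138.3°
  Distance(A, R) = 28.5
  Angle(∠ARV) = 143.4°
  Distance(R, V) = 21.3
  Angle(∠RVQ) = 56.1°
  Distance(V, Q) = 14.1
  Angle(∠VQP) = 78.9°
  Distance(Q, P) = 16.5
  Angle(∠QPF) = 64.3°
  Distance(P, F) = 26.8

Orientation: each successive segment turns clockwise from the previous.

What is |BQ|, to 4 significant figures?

32.28

∠ARV = 143.4° gives RV at 177.5° from the x-axis; with |RV| = 21.3, V = (-24.87, -39.09). ∠RVQ = 56.1° gives VQ at 53.60° from the x-axis; with |VQ| = 14.1, Q = (-16.50, -27.74). Then |BQ| = |Q − B| = 32.28.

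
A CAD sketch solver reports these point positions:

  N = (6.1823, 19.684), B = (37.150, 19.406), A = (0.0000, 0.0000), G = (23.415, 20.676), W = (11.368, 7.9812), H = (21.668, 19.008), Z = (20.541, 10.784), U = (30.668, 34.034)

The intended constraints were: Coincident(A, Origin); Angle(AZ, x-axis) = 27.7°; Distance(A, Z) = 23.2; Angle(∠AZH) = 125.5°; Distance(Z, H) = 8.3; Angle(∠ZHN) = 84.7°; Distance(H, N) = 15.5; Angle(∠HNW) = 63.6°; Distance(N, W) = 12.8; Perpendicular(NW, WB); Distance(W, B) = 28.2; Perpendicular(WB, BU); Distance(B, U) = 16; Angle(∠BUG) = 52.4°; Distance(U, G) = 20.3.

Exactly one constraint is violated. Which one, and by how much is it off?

Distance(U, G) = 20.3 — off by 5.10.

A = (0.00, 0.00) ✓; AZ at 27.70° ✓; |AZ| = 23.20 ✓; ∠AZH = 125.5° ✓; |ZH| = 8.301 ✓; ∠ZHN = 84.70° ✓; |HN| = 15.50 ✓; ∠HNW = 63.60° ✓; |NW| = 12.80 ✓; ∠(NW, WB) = 90.00° ✓; |WB| = 28.20 ✓; ∠(WB, BU) = 90.00° ✓; |BU| = 16.00 ✓; ∠BUG = 52.40° ✓; |UG| = 15.20 ✗.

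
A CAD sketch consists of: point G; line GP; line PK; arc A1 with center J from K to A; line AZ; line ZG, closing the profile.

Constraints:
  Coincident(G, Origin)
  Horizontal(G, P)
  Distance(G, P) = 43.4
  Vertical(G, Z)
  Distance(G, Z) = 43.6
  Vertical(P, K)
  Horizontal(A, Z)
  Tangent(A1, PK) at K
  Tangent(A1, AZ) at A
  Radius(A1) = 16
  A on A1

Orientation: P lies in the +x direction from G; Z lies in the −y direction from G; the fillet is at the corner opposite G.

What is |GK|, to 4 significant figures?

51.43

G is at the origin; G and P share the same y with |GP| = 43.4 and P on the +x side, so P = (43.40, 0.000). G and Z share the same x with |GZ| = 43.6 and Z on the −y side, so Z = (0.000, -43.60). The virtual corner opposite G is at (43.40, -43.60). Since A1 is tangent to PK there, JK ⟂ PK and since A1 is tangent to AZ there, JA ⟂ AZ, with radius 16.0, so the center J sits 16.0 in from both sides at J = (27.40, -27.60). That places the tangent points at K = (43.40, -27.60) on PK and A = (27.40, -43.60) on AZ. Then |GK| = |K − G| = 51.43.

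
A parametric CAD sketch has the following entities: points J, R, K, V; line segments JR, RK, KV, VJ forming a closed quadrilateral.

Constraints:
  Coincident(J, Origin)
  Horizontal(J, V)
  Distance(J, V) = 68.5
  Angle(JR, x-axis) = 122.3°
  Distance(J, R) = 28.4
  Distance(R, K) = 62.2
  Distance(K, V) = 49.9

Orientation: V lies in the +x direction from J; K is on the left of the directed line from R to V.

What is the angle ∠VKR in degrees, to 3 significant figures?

101°

Checks: |RK| = 62.20 ✓; |KV| = 49.90 ✓.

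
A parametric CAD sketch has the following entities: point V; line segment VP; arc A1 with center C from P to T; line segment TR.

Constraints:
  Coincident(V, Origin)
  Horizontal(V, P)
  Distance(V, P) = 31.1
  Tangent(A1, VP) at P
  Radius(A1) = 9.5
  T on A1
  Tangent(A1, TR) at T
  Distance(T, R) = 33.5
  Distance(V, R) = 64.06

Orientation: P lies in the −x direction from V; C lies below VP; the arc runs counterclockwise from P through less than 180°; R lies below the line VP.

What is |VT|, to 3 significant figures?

40.4

Checks: ∠(CP, PV) = 90.00° ✓; |CP| = 9.500 ✓; |CT| = 9.500 ✓; ∠(CT, TR) = 90.00° ✓; |TR| = 33.50 ✓; |VR| = 64.06 ✓.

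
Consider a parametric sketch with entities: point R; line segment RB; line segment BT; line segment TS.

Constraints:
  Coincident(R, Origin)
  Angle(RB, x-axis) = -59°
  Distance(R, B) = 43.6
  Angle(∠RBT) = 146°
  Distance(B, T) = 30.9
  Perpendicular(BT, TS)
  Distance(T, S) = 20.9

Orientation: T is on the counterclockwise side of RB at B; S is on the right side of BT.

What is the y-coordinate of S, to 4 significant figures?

-69.37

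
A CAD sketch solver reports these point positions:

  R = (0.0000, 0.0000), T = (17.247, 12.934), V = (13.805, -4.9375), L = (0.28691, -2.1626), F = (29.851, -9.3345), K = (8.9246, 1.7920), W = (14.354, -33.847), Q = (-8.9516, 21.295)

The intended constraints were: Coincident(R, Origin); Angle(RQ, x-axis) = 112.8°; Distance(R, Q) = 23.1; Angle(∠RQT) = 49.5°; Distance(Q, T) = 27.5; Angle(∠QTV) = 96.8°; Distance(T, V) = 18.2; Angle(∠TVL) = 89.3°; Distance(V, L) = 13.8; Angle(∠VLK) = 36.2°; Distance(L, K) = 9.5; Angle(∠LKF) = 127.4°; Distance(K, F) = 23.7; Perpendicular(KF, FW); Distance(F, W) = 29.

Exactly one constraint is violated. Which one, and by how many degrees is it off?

Perpendicular(KF, FW) — off by 4.30°.

R = (0.00, 0.00) ✓; RQ at 112.8° ✓; |RQ| = 23.10 ✓; ∠RQT = 49.50° ✓; |QT| = 27.50 ✓; ∠QTV = 96.80° ✓; |TV| = 18.20 ✓; ∠TVL = 89.30° ✓; |VL| = 13.80 ✓; ∠VLK = 36.20° ✓; |LK| = 9.500 ✓; ∠LKF = 127.4° ✓; |KF| = 23.70 ✓; ∠(KF, FW) = 94.30° ✗; |FW| = 29.00 ✓.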